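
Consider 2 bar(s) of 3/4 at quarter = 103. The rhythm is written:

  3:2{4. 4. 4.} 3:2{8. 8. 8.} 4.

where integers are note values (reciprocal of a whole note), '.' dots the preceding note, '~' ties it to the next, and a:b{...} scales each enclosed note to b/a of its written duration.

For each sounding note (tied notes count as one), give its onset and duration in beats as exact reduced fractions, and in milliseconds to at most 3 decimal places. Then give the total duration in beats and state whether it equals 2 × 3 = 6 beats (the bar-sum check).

1) 0.0ms=0b +582.524ms=1b
2) 582.524ms=1b +582.524ms=1b
3) 1165.049ms=2b +582.524ms=1b
4) 1747.573ms=3b +291.262ms=1/2b
5) 2038.835ms=7/2b +291.262ms=1/2b
6) 2330.097ms=4b +291.262ms=1/2b
7) 2621.359ms=9/2b +873.786ms=3/2b
Σ=6b of 6 (103bpm 3/4) — PASS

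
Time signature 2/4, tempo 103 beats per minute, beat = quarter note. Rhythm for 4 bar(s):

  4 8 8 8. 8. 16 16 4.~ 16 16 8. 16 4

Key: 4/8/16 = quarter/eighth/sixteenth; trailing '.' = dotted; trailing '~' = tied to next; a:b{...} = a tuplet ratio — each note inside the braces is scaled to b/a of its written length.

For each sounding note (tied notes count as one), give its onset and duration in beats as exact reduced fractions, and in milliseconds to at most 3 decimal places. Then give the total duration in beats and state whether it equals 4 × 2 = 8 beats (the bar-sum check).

1) 0.0ms=0b +582.524ms=1b
2) 582.524ms=1b +291.262ms=1/2b
3) 873.786ms=3/2b +291.262ms=1/2b
4) 1165.049ms=2b +436.893ms=3/4b
5) 1601.942ms=11/4b +436.893ms=3/4b
6) 2038.835ms=7/2b +145.631ms=1/4b
7) 2184.466ms=15/4b +145.631ms=1/4b
8) 2330.097ms=4b +1019.417ms=7/4b
9) 3349.515ms=23/4b +145.631ms=1/4b
10) 3495.146ms=6b +436.893ms=3/4b
11) 3932.039ms=27/4b +145.631ms=1/4b
12) 4077.67ms=7b +582.524ms=1b
Σ=8b of 8 (103bpm 2/4) — PASS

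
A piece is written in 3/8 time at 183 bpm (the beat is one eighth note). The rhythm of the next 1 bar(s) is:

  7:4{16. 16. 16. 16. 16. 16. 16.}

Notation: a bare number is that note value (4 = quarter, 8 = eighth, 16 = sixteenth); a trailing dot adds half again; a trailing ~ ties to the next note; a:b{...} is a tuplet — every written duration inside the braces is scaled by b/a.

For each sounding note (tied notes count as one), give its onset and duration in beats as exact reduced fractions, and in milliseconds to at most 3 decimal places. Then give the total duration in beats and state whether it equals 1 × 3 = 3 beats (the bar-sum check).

1) 0.0ms=0b +140.515ms=3/7b
2) 140.515ms=3/7b +140.515ms=3/7b
3) 281.03ms=6/7b +140.515ms=3/7b
4) 421.546ms=9/7b +140.515ms=3/7b
5) 562.061ms=12/7b +140.515ms=3/7b
6) 702.576ms=15/7b +140.515ms=3/7b
7) 843.091ms=18/7b +140.515ms=3/7b
Σ=3b of 3 (183bpm 3/8) — PASS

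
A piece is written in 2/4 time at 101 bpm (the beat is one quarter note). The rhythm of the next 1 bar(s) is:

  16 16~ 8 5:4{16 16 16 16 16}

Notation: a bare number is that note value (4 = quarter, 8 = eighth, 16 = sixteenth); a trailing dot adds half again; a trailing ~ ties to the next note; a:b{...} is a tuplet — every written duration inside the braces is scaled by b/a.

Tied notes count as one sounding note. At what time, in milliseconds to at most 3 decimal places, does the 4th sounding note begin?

1. 0.0ms @ 0 + 148.515ms (1/4)
2. 148.515ms @ 1/4 + 445.545ms (3/4)
3. 594.059ms @ 1 + 118.812ms (1/5)
4. 712.871ms @ 6/5 + 118.812ms (1/5)
5. 831.683ms @ 7/5 + 118.812ms (1/5)
6. 950.495ms @ 8/5 + 118.812ms (1/5)
7. 1069.307ms @ 9/5 + 118.812ms (1/5)

note 4 onset = 6/5b = 712.871ms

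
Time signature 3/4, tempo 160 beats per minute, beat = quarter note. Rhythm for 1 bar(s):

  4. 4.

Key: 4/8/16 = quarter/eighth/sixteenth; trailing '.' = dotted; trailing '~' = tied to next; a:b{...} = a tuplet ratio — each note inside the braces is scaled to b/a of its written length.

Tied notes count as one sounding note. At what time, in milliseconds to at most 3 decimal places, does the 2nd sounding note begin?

1. 0.0ms @ 0 + 562.5ms (3/2)
2. 562.5ms @ 3/2 + 562.5ms (3/2)

note 2 onset = 3/2b = 562.5ms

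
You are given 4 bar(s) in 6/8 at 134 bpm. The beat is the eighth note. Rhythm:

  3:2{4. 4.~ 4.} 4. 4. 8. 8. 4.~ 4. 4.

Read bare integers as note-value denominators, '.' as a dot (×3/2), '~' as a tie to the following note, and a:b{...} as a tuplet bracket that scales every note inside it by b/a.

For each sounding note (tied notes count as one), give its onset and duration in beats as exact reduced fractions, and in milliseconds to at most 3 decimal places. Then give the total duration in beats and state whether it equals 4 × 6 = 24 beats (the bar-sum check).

1) 0.0ms=0b +895.522ms=2b
2) 895.522ms=2b +1791.045ms=4b
3) 2686.567ms=6b +1343.284ms=3b
4) 4029.851ms=9b +1343.284ms=3b
5) 5373.134ms=12b +671.642ms=3/2b
6) 6044.776ms=27/2b +671.642ms=3/2b
7) 6716.418ms=15b +2686.567ms=6b
8) 9402.985ms=21b +1343.284ms=3b
Σ=24b of 24 (134bpm 6/8) — PASS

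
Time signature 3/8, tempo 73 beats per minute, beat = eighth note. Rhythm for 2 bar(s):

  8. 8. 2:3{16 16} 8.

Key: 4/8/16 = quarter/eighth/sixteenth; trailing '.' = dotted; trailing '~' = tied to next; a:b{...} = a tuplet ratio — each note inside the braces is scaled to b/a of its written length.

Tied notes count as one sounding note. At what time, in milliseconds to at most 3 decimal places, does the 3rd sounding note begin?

1. 0.0ms @ 0 + 1232.877ms (3/2)
2. 1232.877ms @ 3/2 + 1232.877ms (3/2)
3. 2465.753ms @ 3 + 616.438ms (3/4)
4. 3082.192ms @ 15/4 + 616.438ms (3/4)
5. 3698.63ms @ 9/2 + 1232.877ms (3/2)

note 3 onset = 3b = 2465.753ms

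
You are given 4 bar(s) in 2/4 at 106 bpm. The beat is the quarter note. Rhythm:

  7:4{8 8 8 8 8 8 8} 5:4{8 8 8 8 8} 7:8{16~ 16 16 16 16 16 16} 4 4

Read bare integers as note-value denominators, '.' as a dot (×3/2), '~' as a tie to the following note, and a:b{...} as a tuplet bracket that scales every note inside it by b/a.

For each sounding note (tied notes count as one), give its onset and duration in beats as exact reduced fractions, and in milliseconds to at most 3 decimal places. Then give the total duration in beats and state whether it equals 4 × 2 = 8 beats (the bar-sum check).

1) 0.0ms=0b +161.725ms=2/7b
2) 161.725ms=2/7b +161.725ms=2/7b
3) 323.45ms=4/7b +161.725ms=2/7b
4) 485.175ms=6/7b +161.725ms=2/7b
5) 646.9ms=8/7b +161.725ms=2/7b
6) 808.625ms=10/7b +161.725ms=2/7b
7) 970.35ms=12/7b +161.725ms=2/7b
8) 1132.075ms=2b +226.415ms=2/5b
9) 1358.491ms=12/5b +226.415ms=2/5b
10) 1584.906ms=14/5b +226.415ms=2/5b
11) 1811.321ms=16/5b +226.415ms=2/5b
12) 2037.736ms=18/5b +226.415ms=2/5b
13) 2264.151ms=4b +323.45ms=4/7b
14) 2587.601ms=32/7b +161.725ms=2/7b
15) 2749.326ms=34/7b +161.725ms=2/7b
16) 2911.051ms=36/7b +161.725ms=2/7b
17) 3072.776ms=38/7b +161.725ms=2/7b
18) 3234.501ms=40/7b +161.725ms=2/7b
19) 3396.226ms=6b +566.038ms=1b
20) 3962.264ms=7b +566.038ms=1b
Σ=8b of 8 (106bpm 2/4) — PASS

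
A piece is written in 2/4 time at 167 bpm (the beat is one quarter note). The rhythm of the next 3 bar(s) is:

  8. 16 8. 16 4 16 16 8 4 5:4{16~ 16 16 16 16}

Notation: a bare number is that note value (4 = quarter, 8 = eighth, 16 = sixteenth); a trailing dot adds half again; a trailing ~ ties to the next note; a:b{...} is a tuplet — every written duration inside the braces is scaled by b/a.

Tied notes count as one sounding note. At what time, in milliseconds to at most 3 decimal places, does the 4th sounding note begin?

note 4 onset = 7/4b = 628.743ms

1. 0.0ms @ 0 + 269.461ms (3/4)
2. 269.461ms @ 3/4 + 89.82ms (1/4)
3. 359.281ms @ 1 + 269.461ms (3/4)
4. 628.743ms @ 7/4 + 89.82ms (1/4)
5. 718.563ms @ 2 + 359.281ms (1)
6. 1077.844ms @ 3 + 89.82ms (1/4)
7. 1167.665ms @ 13/4 + 89.82ms (1/4)
8. 1257.485ms @ 7/2 + 179.641ms (1/2)
9. 1437.126ms @ 4 + 359.281ms (1)
10. 1796.407ms @ 5 + 143.713ms (2/5)
11. 1940.12ms @ 27/5 + 71.856ms (1/5)
12. 2011.976ms @ 28/5 + 71.856ms (1/5)
13. 2083.832ms @ 29/5 + 71.856ms (1/5)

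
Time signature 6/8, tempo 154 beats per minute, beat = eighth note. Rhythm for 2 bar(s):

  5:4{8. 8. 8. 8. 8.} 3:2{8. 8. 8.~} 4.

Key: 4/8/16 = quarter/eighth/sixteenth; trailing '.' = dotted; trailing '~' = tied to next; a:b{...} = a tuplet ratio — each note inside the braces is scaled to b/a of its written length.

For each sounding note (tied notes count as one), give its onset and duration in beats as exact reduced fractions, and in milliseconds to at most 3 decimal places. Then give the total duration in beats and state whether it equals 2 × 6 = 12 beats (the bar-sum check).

1) 0.0ms=0b +467.532ms=6/5b
2) 467.532ms=6/5b +467.532ms=6/5b
3) 935.065ms=12/5b +467.532ms=6/5b
4) 1402.597ms=18/5b +467.532ms=6/5b
5) 1870.13ms=24/5b +467.532ms=6/5b
6) 2337.662ms=6b +389.61ms=1b
7) 2727.273ms=7b +389.61ms=1b
8) 3116.883ms=8b +1558.442ms=4b
Σ=12b of 12 (154bpm 6/8) — PASS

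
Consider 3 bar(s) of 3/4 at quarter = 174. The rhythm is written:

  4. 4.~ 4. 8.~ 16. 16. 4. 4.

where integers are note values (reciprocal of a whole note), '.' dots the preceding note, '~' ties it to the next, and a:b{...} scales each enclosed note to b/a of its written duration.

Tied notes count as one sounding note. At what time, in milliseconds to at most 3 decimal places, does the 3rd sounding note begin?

1. 0.0ms @ 0 + 517.241ms (3/2)
2. 517.241ms @ 3/2 + 1034.483ms (3)
3. 1551.724ms @ 9/2 + 387.931ms (9/8)
4. 1939.655ms @ 45/8 + 129.31ms (3/8)
5. 2068.966ms @ 6 + 517.241ms (3/2)
6. 2586.207ms @ 15/2 + 517.241ms (3/2)

note 3 onset = 9/2b = 1551.724ms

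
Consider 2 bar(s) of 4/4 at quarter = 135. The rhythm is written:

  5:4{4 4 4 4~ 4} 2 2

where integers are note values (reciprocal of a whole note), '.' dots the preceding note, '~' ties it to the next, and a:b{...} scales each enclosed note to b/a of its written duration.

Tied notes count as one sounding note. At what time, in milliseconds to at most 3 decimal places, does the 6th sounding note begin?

note 6 onset = 6b = 2666.667ms

1. 0.0ms @ 0 + 355.556ms (4/5)
2. 355.556ms @ 4/5 + 355.556ms (4/5)
3. 711.111ms @ 8/5 + 355.556ms (4/5)
4. 1066.667ms @ 12/5 + 711.111ms (8/5)
5. 1777.778ms @ 4 + 888.889ms (2)
6. 2666.667ms @ 6 + 888.889ms (2)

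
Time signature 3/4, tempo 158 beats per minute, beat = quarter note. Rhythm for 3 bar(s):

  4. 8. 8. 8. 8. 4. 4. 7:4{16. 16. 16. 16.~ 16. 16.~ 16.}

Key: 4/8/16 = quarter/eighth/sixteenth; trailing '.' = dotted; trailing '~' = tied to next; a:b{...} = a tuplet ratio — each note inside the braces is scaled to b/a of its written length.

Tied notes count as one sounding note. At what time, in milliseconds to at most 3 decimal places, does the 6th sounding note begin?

1. 0.0ms @ 0 + 569.62ms (3/2)
2. 569.62ms @ 3/2 + 284.81ms (3/4)
3. 854.43ms @ 9/4 + 284.81ms (3/4)
4. 1139.241ms @ 3 + 284.81ms (3/4)
5. 1424.051ms @ 15/4 + 284.81ms (3/4)
6. 1708.861ms @ 9/2 + 569.62ms (3/2)
7. 2278.481ms @ 6 + 569.62ms (3/2)
8. 2848.101ms @ 15/2 + 81.374ms (3/14)
9. 2929.476ms @ 54/7 + 81.374ms (3/14)
10. 3010.85ms @ 111/14 + 81.374ms (3/14)
11. 3092.224ms @ 57/7 + 162.749ms (3/7)
12. 3254.973ms @ 60/7 + 162.749ms (3/7)

note 6 onset = 9/2b = 1708.861ms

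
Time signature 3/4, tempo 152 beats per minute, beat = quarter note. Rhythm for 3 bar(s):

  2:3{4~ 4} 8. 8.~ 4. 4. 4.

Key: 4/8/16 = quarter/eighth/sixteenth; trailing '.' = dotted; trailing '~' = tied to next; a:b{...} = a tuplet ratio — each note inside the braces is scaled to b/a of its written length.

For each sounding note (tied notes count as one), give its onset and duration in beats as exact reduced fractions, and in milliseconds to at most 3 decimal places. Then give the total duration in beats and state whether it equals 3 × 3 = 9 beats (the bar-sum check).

1) 0.0ms=0b +1184.211ms=3b
2) 1184.211ms=3b +296.053ms=3/4b
3) 1480.263ms=15/4b +888.158ms=9/4b
4) 2368.421ms=6b +592.105ms=3/2b
5) 2960.526ms=15/2b +592.105ms=3/2b
Σ=9b of 9 (152bpm 3/4) — PASS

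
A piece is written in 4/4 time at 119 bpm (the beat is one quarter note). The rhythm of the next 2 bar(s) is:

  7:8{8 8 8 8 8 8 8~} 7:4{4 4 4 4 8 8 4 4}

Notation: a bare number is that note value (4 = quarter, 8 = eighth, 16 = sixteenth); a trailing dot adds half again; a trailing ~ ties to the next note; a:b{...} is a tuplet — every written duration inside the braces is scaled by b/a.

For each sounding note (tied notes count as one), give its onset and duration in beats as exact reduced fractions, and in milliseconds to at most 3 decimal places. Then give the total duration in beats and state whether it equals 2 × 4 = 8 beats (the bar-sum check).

1) 0.0ms=0b +288.115ms=4/7b
2) 288.115ms=4/7b +288.115ms=4/7b
3) 576.23ms=8/7b +288.115ms=4/7b
4) 864.346ms=12/7b +288.115ms=4/7b
5) 1152.461ms=16/7b +288.115ms=4/7b
6) 1440.576ms=20/7b +288.115ms=4/7b
7) 1728.691ms=24/7b +576.23ms=8/7b
8) 2304.922ms=32/7b +288.115ms=4/7b
9) 2593.037ms=36/7b +288.115ms=4/7b
10) 2881.152ms=40/7b +288.115ms=4/7b
11) 3169.268ms=44/7b +144.058ms=2/7b
12) 3313.325ms=46/7b +144.058ms=2/7b
13) 3457.383ms=48/7b +288.115ms=4/7b
14) 3745.498ms=52/7b +288.115ms=4/7b
Σ=8b of 8 (119bpm 4/4) — PASS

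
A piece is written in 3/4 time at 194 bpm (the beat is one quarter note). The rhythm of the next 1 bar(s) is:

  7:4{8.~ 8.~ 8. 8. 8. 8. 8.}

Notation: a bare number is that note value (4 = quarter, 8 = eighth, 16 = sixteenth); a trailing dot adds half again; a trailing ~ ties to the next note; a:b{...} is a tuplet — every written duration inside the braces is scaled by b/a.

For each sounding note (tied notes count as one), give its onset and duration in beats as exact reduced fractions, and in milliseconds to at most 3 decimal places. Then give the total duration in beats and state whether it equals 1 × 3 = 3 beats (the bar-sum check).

1) 0.0ms=0b +397.644ms=9/7b
2) 397.644ms=9/7b +132.548ms=3/7b
3) 530.191ms=12/7b +132.548ms=3/7b
4) 662.739ms=15/7b +132.548ms=3/7b
5) 795.287ms=18/7b +132.548ms=3/7b
Σ=3b of 3 (194bpm 3/4) — PASS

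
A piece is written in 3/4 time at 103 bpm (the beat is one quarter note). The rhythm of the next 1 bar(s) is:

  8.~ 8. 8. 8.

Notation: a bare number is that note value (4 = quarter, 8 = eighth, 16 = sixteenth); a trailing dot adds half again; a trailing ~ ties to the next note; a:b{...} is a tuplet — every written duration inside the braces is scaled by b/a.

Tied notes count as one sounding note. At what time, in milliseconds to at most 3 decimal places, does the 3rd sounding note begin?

1. 0.0ms @ 0 + 873.786ms (3/2)
2. 873.786ms @ 3/2 + 436.893ms (3/4)
3. 1310.68ms @ 9/4 + 436.893ms (3/4)

note 3 onset = 9/4b = 1310.68ms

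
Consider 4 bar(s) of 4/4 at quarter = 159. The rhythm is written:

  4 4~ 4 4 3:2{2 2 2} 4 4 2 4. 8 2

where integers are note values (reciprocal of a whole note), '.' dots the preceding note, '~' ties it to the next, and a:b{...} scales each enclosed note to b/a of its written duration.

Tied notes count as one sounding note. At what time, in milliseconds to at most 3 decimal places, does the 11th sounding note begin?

1. 0.0ms @ 0 + 377.358ms (1)
2. 377.358ms @ 1 + 754.717ms (2)
3. 1132.075ms @ 3 + 377.358ms (1)
4. 1509.434ms @ 4 + 503.145ms (4/3)
5. 2012.579ms @ 16/3 + 503.145ms (4/3)
6. 2515.723ms @ 20/3 + 503.145ms (4/3)
7. 3018.868ms @ 8 + 377.358ms (1)
8. 3396.226ms @ 9 + 377.358ms (1)
9. 3773.585ms @ 10 + 754.717ms (2)
10. 4528.302ms @ 12 + 566.038ms (3/2)
11. 5094.34ms @ 27/2 + 188.679ms (1/2)
12. 5283.019ms @ 14 + 754.717ms (2)

note 11 onset = 27/2b = 5094.34ms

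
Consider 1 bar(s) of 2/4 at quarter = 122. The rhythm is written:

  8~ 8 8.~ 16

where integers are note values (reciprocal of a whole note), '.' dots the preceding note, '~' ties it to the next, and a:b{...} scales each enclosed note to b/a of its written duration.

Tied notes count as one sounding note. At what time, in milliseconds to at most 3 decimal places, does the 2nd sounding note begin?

1. 0.0ms @ 0 + 491.803ms (1)
2. 491.803ms @ 1 + 491.803ms (1)

note 2 onset = 1b = 491.803ms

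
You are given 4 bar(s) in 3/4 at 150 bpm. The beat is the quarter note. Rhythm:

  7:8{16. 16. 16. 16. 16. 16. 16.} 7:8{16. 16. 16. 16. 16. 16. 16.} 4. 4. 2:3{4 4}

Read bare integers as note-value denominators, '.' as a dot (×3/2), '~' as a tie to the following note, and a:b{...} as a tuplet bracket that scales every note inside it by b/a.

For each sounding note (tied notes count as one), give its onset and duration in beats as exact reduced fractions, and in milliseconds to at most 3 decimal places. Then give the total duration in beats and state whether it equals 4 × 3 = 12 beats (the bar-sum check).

1) 0.0ms=0b +171.429ms=3/7b
2) 171.429ms=3/7b +171.429ms=3/7b
3) 342.857ms=6/7b +171.429ms=3/7b
4) 514.286ms=9/7b +171.429ms=3/7b
5) 685.714ms=12/7b +171.429ms=3/7b
6) 857.143ms=15/7b +171.429ms=3/7b
7) 1028.571ms=18/7b +171.429ms=3/7b
8) 1200.0ms=3b +171.429ms=3/7b
9) 1371.429ms=24/7b +171.429ms=3/7b
10) 1542.857ms=27/7b +171.429ms=3/7b
11) 1714.286ms=30/7b +171.429ms=3/7b
12) 1885.714ms=33/7b +171.429ms=3/7b
13) 2057.143ms=36/7b +171.429ms=3/7b
14) 2228.571ms=39/7b +171.429ms=3/7b
15) 2400.0ms=6b +600.0ms=3/2b
16) 3000.0ms=15/2b +600.0ms=3/2b
17) 3600.0ms=9b +600.0ms=3/2b
18) 4200.0ms=21/2b +600.0ms=3/2b
Σ=12b of 12 (150bpm 3/4) — PASS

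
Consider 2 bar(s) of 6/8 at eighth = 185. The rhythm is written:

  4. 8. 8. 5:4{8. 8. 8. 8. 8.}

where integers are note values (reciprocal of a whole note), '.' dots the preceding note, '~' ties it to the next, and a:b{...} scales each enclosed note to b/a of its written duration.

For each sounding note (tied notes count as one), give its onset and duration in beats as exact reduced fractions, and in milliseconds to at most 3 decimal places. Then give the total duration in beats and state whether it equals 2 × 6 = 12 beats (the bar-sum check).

1) 0.0ms=0b +972.973ms=3b
2) 972.973ms=3b +486.486ms=3/2b
3) 1459.459ms=9/2b +486.486ms=3/2b
4) 1945.946ms=6b +389.189ms=6/5b
5) 2335.135ms=36/5b +389.189ms=6/5b
6) 2724.324ms=42/5b +389.189ms=6/5b
7) 3113.514ms=48/5b +389.189ms=6/5b
8) 3502.703ms=54/5b +389.189ms=6/5b
Σ=12b of 12 (185bpm 6/8) — PASS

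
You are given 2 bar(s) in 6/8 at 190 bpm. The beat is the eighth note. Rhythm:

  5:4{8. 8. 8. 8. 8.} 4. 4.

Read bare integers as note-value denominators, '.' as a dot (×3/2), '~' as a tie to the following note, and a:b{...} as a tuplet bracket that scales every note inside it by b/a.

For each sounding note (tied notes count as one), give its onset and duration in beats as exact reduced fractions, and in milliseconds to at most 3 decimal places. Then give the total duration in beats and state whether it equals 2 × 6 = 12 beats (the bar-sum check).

1) 0.0ms=0b +378.947ms=6/5b
2) 378.947ms=6/5b +378.947ms=6/5b
3) 757.895ms=12/5b +378.947ms=6/5b
4) 1136.842ms=18/5b +378.947ms=6/5b
5) 1515.789ms=24/5b +378.947ms=6/5b
6) 1894.737ms=6b +947.368ms=3b
7) 2842.105ms=9b +947.368ms=3b
Σ=12b of 12 (190bpm 6/8) — PASS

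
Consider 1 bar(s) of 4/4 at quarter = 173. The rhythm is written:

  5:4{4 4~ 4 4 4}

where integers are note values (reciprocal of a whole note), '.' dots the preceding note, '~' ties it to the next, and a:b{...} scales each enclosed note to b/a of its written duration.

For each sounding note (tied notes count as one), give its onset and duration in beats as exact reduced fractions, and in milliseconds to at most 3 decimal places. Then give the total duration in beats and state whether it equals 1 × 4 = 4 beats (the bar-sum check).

1) 0.0ms=0b +277.457ms=4/5b
2) 277.457ms=4/5b +554.913ms=8/5b
3) 832.37ms=12/5b +277.457ms=4/5b
4) 1109.827ms=16/5b +277.457ms=4/5b
Σ=4b of 4 (173bpm 4/4) — PASS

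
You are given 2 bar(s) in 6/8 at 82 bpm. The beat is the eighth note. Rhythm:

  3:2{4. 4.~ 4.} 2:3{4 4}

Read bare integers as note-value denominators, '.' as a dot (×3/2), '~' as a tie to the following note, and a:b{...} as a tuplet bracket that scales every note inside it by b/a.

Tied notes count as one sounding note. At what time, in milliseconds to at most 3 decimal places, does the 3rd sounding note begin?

1. 0.0ms @ 0 + 1463.415ms (2)
2. 1463.415ms @ 2 + 2926.829ms (4)
3. 4390.244ms @ 6 + 2195.122ms (3)
4. 6585.366ms @ 9 + 2195.122ms (3)

note 3 onset = 6b = 4390.244ms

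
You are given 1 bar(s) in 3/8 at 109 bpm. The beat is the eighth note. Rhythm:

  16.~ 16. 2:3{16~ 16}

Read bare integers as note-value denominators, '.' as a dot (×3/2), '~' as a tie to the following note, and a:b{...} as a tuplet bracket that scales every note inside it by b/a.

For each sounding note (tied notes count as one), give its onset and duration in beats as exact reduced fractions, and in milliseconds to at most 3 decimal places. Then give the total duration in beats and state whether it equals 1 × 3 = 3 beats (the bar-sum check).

1) 0.0ms=0b +825.688ms=3/2b
2) 825.688ms=3/2b +825.688ms=3/2b
Σ=3b of 3 (109bpm 3/8) — PASS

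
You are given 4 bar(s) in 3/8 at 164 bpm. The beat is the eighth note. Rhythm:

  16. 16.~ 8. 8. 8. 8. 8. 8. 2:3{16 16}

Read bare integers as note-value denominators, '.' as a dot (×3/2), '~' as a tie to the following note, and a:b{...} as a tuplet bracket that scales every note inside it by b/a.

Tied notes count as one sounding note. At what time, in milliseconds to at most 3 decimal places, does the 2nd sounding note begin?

1. 0.0ms @ 0 + 274.39ms (3/4)
2. 274.39ms @ 3/4 + 823.171ms (9/4)
3. 1097.561ms @ 3 + 548.78ms (3/2)
4. 1646.341ms @ 9/2 + 548.78ms (3/2)
5. 2195.122ms @ 6 + 548.78ms (3/2)
6. 2743.902ms @ 15/2 + 548.78ms (3/2)
7. 3292.683ms @ 9 + 548.78ms (3/2)
8. 3841.463ms @ 21/2 + 274.39ms (3/4)
9. 4115.854ms @ 45/4 + 274.39ms (3/4)

note 2 onset = 3/4b = 274.39ms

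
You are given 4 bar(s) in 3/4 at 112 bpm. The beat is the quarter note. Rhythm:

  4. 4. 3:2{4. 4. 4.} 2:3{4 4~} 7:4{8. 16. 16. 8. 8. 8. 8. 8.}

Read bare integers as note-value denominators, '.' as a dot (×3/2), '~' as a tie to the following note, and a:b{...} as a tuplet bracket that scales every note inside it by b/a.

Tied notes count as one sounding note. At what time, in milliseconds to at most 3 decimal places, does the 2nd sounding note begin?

1. 0.0ms @ 0 + 803.571ms (3/2)
2. 803.571ms @ 3/2 + 803.571ms (3/2)
3. 1607.143ms @ 3 + 535.714ms (1)
4. 2142.857ms @ 4 + 535.714ms (1)
5. 2678.571ms @ 5 + 535.714ms (1)
6. 3214.286ms @ 6 + 803.571ms (3/2)
7. 4017.857ms @ 15/2 + 1033.163ms (27/14)
8. 5051.02ms @ 66/7 + 114.796ms (3/14)
9. 5165.816ms @ 135/14 + 114.796ms (3/14)
10. 5280.612ms @ 69/7 + 229.592ms (3/7)
11. 5510.204ms @ 72/7 + 229.592ms (3/7)
12. 5739.796ms @ 75/7 + 229.592ms (3/7)
13. 5969.388ms @ 78/7 + 229.592ms (3/7)
14. 6198.98ms @ 81/7 + 229.592ms (3/7)

note 2 onset = 3/2b = 803.571ms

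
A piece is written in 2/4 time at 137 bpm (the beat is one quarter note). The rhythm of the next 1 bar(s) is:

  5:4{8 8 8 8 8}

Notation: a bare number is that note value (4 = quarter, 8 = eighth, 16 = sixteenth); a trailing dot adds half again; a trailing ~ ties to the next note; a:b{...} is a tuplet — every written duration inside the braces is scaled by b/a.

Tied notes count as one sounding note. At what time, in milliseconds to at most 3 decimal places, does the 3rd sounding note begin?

1. 0.0ms @ 0 + 175.182ms (2/5)
2. 175.182ms @ 2/5 + 175.182ms (2/5)
3. 350.365ms @ 4/5 + 175.182ms (2/5)
4. 525.547ms @ 6/5 + 175.182ms (2/5)
5. 700.73ms @ 8/5 + 175.182ms (2/5)

note 3 onset = 4/5b = 350.365ms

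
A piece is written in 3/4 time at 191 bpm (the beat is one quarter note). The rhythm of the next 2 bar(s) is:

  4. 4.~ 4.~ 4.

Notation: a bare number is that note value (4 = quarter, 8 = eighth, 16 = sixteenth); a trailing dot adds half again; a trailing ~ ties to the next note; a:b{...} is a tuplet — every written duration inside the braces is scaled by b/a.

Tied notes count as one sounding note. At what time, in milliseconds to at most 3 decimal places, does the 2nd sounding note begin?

note 2 onset = 3/2b = 471.204ms

1. 0.0ms @ 0 + 471.204ms (3/2)
2. 471.204ms @ 3/2 + 1413.613ms (9/2)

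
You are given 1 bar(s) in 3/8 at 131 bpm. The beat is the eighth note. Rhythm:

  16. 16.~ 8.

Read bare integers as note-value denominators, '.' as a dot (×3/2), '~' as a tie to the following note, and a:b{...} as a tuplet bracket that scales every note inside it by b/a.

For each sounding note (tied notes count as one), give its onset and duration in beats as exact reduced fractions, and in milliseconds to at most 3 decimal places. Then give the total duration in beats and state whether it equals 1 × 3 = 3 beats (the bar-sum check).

1) 0.0ms=0b +343.511ms=3/4b
2) 343.511ms=3/4b +1030.534ms=9/4b
Σ=3b of 3 (131bpm 3/8) — PASS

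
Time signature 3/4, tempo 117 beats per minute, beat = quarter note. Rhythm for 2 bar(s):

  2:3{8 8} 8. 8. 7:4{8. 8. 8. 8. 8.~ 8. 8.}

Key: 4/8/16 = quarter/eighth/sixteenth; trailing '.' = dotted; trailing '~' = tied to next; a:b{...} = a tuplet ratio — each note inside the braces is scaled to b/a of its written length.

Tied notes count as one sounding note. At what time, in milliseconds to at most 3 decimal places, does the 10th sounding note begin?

note 10 onset = 39/7b = 2857.143ms

1. 0.0ms @ 0 + 384.615ms (3/4)
2. 384.615ms @ 3/4 + 384.615ms (3/4)
3. 769.231ms @ 3/2 + 384.615ms (3/4)
4. 1153.846ms @ 9/4 + 384.615ms (3/4)
5. 1538.462ms @ 3 + 219.78ms (3/7)
6. 1758.242ms @ 24/7 + 219.78ms (3/7)
7. 1978.022ms @ 27/7 + 219.78ms (3/7)
8. 2197.802ms @ 30/7 + 219.78ms (3/7)
9. 2417.582ms @ 33/7 + 439.56ms (6/7)
10. 2857.143ms @ 39/7 + 219.78ms (3/7)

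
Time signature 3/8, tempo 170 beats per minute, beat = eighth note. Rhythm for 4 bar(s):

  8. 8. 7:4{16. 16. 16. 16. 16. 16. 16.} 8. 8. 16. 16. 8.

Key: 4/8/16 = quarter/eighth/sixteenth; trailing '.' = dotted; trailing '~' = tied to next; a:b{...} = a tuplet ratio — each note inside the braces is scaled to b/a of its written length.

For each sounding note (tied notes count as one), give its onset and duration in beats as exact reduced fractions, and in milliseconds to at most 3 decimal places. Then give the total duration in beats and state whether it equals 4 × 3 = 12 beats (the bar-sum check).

1) 0.0ms=0b +529.412ms=3/2b
2) 529.412ms=3/2b +529.412ms=3/2b
3) 1058.824ms=3b +151.261ms=3/7b
4) 1210.084ms=24/7b +151.261ms=3/7b
5) 1361.345ms=27/7b +151.261ms=3/7b
6) 1512.605ms=30/7b +151.261ms=3/7b
7) 1663.866ms=33/7b +151.261ms=3/7b
8) 1815.126ms=36/7b +151.261ms=3/7b
9) 1966.387ms=39/7b +151.261ms=3/7b
10) 2117.647ms=6b +529.412ms=3/2b
11) 2647.059ms=15/2b +529.412ms=3/2b
12) 3176.471ms=9b +264.706ms=3/4b
13) 3441.176ms=39/4b +264.706ms=3/4b
14) 3705.882ms=21/2b +529.412ms=3/2b
Σ=12b of 12 (170bpm 3/8) — PASS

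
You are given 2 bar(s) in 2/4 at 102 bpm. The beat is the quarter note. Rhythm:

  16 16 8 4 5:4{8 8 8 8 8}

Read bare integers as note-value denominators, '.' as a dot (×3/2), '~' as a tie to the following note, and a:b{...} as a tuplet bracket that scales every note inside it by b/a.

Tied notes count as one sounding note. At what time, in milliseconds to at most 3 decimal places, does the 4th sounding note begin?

note 4 onset = 1b = 588.235ms

1. 0.0ms @ 0 + 147.059ms (1/4)
2. 147.059ms @ 1/4 + 147.059ms (1/4)
3. 294.118ms @ 1/2 + 294.118ms (1/2)
4. 588.235ms @ 1 + 588.235ms (1)
5. 1176.471ms @ 2 + 235.294ms (2/5)
6. 1411.765ms @ 12/5 + 235.294ms (2/5)
7. 1647.059ms @ 14/5 + 235.294ms (2/5)
8. 1882.353ms @ 16/5 + 235.294ms (2/5)
9. 2117.647ms @ 18/5 + 235.294ms (2/5)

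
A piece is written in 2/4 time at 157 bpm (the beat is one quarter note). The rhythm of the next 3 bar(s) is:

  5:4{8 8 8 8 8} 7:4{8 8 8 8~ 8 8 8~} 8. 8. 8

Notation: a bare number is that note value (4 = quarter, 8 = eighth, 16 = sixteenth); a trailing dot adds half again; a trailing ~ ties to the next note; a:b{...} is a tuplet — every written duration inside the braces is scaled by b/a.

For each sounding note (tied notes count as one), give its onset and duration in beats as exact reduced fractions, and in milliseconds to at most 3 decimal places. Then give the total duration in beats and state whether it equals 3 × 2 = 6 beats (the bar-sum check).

1) 0.0ms=0b +152.866ms=2/5b
2) 152.866ms=2/5b +152.866ms=2/5b
3) 305.732ms=4/5b +152.866ms=2/5b
4) 458.599ms=6/5b +152.866ms=2/5b
5) 611.465ms=8/5b +152.866ms=2/5b
6) 764.331ms=2b +109.19ms=2/7b
7) 873.521ms=16/7b +109.19ms=2/7b
8) 982.712ms=18/7b +109.19ms=2/7b
9) 1091.902ms=20/7b +218.38ms=4/7b
10) 1310.282ms=24/7b +109.19ms=2/7b
11) 1419.472ms=26/7b +395.814ms=29/28b
12) 1815.287ms=19/4b +286.624ms=3/4b
13) 2101.911ms=11/2b +191.083ms=1/2b
Σ=6b of 6 (157bpm 2/4) — PASS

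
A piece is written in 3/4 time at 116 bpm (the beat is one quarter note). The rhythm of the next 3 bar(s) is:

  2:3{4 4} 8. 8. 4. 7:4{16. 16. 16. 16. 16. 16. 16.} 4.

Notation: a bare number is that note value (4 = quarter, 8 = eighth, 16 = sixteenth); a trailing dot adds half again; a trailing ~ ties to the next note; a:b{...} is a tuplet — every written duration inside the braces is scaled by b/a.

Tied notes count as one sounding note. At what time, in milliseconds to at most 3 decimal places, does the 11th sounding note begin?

note 11 onset = 99/14b = 3657.635ms

1. 0.0ms @ 0 + 775.862ms (3/2)
2. 775.862ms @ 3/2 + 775.862ms (3/2)
3. 1551.724ms @ 3 + 387.931ms (3/4)
4. 1939.655ms @ 15/4 + 387.931ms (3/4)
5. 2327.586ms @ 9/2 + 775.862ms (3/2)
6. 3103.448ms @ 6 + 110.837ms (3/14)
7. 3214.286ms @ 87/14 + 110.837ms (3/14)
8. 3325.123ms @ 45/7 + 110.837ms (3/14)
9. 3435.961ms @ 93/14 + 110.837ms (3/14)
10. 3546.798ms @ 48/7 + 110.837ms (3/14)
11. 3657.635ms @ 99/14 + 110.837ms (3/14)
12. 3768.473ms @ 51/7 + 110.837ms (3/14)
13. 3879.31ms @ 15/2 + 775.862ms (3/2)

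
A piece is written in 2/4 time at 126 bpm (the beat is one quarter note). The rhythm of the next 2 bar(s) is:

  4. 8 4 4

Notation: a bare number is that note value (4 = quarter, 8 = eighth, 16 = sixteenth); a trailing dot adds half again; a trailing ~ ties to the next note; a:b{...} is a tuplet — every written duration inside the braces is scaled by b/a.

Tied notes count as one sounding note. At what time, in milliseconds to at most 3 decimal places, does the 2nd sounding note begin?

1. 0.0ms @ 0 + 714.286ms (3/2)
2. 714.286ms @ 3/2 + 238.095ms (1/2)
3. 952.381ms @ 2 + 476.19ms (1)
4. 1428.571ms @ 3 + 476.19ms (1)

note 2 onset = 3/2b = 714.286ms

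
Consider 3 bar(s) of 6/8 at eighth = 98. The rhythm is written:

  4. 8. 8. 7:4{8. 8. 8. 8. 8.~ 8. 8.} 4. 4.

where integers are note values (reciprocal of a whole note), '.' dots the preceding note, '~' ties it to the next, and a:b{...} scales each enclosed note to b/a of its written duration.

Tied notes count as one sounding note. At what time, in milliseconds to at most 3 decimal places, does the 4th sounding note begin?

note 4 onset = 6b = 3673.469ms

1. 0.0ms @ 0 + 1836.735ms (3)
2. 1836.735ms @ 3 + 918.367ms (3/2)
3. 2755.102ms @ 9/2 + 918.367ms (3/2)
4. 3673.469ms @ 6 + 524.781ms (6/7)
5. 4198.251ms @ 48/7 + 524.781ms (6/7)
6. 4723.032ms @ 54/7 + 524.781ms (6/7)
7. 5247.813ms @ 60/7 + 524.781ms (6/7)
8. 5772.595ms @ 66/7 + 1049.563ms (12/7)
9. 6822.157ms @ 78/7 + 524.781ms (6/7)
10. 7346.939ms @ 12 + 1836.735ms (3)
11. 9183.673ms @ 15 + 1836.735ms (3)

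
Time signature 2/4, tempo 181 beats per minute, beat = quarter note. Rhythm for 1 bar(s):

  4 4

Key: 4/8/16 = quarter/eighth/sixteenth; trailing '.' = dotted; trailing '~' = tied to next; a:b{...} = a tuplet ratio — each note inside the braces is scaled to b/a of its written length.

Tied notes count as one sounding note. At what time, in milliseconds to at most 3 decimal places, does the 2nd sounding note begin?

note 2 onset = 1b = 331.492ms

1. 0.0ms @ 0 + 331.492ms (1)
2. 331.492ms @ 1 + 331.492ms (1)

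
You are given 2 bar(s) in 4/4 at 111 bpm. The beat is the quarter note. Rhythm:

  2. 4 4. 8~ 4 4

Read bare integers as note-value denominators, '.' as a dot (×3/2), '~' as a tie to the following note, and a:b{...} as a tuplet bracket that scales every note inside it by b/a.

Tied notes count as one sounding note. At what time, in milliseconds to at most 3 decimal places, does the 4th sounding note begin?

1. 0.0ms @ 0 + 1621.622ms (3)
2. 1621.622ms @ 3 + 540.541ms (1)
3. 2162.162ms @ 4 + 810.811ms (3/2)
4. 2972.973ms @ 11/2 + 810.811ms (3/2)
5. 3783.784ms @ 7 + 540.541ms (1)

note 4 onset = 11/2b = 2972.973ms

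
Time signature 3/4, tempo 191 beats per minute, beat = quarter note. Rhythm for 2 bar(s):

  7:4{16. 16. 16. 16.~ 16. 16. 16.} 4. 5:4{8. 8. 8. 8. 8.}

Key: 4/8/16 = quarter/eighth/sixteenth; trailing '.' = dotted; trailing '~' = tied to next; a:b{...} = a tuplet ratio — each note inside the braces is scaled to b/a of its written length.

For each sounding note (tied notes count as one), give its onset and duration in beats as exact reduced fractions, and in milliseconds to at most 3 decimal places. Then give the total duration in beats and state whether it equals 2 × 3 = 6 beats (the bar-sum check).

1) 0.0ms=0b +67.315ms=3/14b
2) 67.315ms=3/14b +67.315ms=3/14b
3) 134.63ms=3/7b +67.315ms=3/14b
4) 201.945ms=9/14b +134.63ms=3/7b
5) 336.574ms=15/14b +67.315ms=3/14b
6) 403.889ms=9/7b +67.315ms=3/14b
7) 471.204ms=3/2b +471.204ms=3/2b
8) 942.408ms=3b +188.482ms=3/5b
9) 1130.89ms=18/5b +188.482ms=3/5b
10) 1319.372ms=21/5b +188.482ms=3/5b
11) 1507.853ms=24/5b +188.482ms=3/5b
12) 1696.335ms=27/5b +188.482ms=3/5b
Σ=6b of 6 (191bpm 3/4) — PASS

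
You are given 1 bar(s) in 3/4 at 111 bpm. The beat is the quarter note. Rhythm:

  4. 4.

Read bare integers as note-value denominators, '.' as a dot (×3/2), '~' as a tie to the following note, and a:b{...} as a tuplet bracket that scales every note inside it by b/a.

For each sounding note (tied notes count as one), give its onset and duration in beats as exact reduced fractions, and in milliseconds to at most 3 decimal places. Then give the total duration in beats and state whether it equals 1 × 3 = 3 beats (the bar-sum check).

1) 0.0ms=0b +810.811ms=3/2b
2) 810.811ms=3/2b +810.811ms=3/2b
Σ=3b of 3 (111bpm 3/4) — PASS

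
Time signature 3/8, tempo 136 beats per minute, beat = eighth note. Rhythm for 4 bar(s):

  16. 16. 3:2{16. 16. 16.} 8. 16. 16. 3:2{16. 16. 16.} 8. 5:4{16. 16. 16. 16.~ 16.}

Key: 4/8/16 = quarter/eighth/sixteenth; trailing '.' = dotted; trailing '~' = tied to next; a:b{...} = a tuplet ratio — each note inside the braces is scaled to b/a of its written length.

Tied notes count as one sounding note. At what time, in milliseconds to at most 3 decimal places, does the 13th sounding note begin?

note 13 onset = 9b = 3970.588ms

1. 0.0ms @ 0 + 330.882ms (3/4)
2. 330.882ms @ 3/4 + 330.882ms (3/4)
3. 661.765ms @ 3/2 + 220.588ms (1/2)
4. 882.353ms @ 2 + 220.588ms (1/2)
5. 1102.941ms @ 5/2 + 220.588ms (1/2)
6. 1323.529ms @ 3 + 661.765ms (3/2)
7. 1985.294ms @ 9/2 + 330.882ms (3/4)
8. 2316.176ms @ 21/4 + 330.882ms (3/4)
9. 2647.059ms @ 6 + 220.588ms (1/2)
10. 2867.647ms @ 13/2 + 220.588ms (1/2)
11. 3088.235ms @ 7 + 220.588ms (1/2)
12. 3308.824ms @ 15/2 + 661.765ms (3/2)
13. 3970.588ms @ 9 + 264.706ms (3/5)
14. 4235.294ms @ 48/5 + 264.706ms (3/5)
15. 4500.0ms @ 51/5 + 264.706ms (3/5)
16. 4764.706ms @ 54/5 + 529.412ms (6/5)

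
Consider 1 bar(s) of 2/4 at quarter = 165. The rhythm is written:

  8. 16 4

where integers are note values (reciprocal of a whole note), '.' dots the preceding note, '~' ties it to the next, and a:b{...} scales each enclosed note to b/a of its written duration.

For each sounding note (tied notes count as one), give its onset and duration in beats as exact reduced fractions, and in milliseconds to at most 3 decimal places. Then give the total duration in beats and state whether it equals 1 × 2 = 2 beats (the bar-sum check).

1) 0.0ms=0b +272.727ms=3/4b
2) 272.727ms=3/4b +90.909ms=1/4b
3) 363.636ms=1b +363.636ms=1b
Σ=2b of 2 (165bpm 2/4) — PASS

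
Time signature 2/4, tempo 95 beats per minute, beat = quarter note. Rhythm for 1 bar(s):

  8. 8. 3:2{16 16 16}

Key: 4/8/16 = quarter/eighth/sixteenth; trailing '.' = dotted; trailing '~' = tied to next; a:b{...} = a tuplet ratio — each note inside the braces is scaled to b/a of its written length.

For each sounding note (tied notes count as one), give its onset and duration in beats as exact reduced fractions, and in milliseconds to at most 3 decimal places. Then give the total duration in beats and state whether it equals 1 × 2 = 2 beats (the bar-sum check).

1) 0.0ms=0b +473.684ms=3/4b
2) 473.684ms=3/4b +473.684ms=3/4b
3) 947.368ms=3/2b +105.263ms=1/6b
4) 1052.632ms=5/3b +105.263ms=1/6b
5) 1157.895ms=11/6b +105.263ms=1/6b
Σ=2b of 2 (95bpm 2/4) — PASS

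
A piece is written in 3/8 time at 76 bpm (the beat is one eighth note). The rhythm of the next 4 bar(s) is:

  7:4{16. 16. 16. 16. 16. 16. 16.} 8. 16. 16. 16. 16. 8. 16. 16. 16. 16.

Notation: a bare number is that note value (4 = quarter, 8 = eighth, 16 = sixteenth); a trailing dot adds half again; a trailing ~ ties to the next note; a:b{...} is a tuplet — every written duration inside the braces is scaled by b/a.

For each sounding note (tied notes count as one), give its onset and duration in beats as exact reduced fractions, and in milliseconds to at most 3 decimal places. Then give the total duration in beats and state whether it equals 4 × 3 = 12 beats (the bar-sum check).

1) 0.0ms=0b +338.346ms=3/7b
2) 338.346ms=3/7b +338.346ms=3/7b
3) 676.692ms=6/7b +338.346ms=3/7b
4) 1015.038ms=9/7b +338.346ms=3/7b
5) 1353.383ms=12/7b +338.346ms=3/7b
6) 1691.729ms=15/7b +338.346ms=3/7b
7) 2030.075ms=18/7b +338.346ms=3/7b
8) 2368.421ms=3b +1184.211ms=3/2b
9) 3552.632ms=9/2b +592.105ms=3/4b
10) 4144.737ms=21/4b +592.105ms=3/4b
11) 4736.842ms=6b +592.105ms=3/4b
12) 5328.947ms=27/4b +592.105ms=3/4b
13) 5921.053ms=15/2b +1184.211ms=3/2b
14) 7105.263ms=9b +592.105ms=3/4b
15) 7697.368ms=39/4b +592.105ms=3/4b
16) 8289.474ms=21/2b +592.105ms=3/4b
17) 8881.579ms=45/4b +592.105ms=3/4b
Σ=12b of 12 (76bpm 3/8) — PASS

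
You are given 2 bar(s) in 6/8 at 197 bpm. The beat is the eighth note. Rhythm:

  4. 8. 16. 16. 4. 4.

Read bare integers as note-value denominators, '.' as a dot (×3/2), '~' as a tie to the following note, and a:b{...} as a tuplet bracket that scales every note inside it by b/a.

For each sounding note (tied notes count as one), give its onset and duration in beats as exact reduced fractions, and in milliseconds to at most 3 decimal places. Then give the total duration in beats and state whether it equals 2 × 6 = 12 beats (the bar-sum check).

1) 0.0ms=0b +913.706ms=3b
2) 913.706ms=3b +456.853ms=3/2b
3) 1370.558ms=9/2b +228.426ms=3/4b
4) 1598.985ms=21/4b +228.426ms=3/4b
5) 1827.411ms=6b +913.706ms=3b
6) 2741.117ms=9b +913.706ms=3b
Σ=12b of 12 (197bpm 6/8) — PASS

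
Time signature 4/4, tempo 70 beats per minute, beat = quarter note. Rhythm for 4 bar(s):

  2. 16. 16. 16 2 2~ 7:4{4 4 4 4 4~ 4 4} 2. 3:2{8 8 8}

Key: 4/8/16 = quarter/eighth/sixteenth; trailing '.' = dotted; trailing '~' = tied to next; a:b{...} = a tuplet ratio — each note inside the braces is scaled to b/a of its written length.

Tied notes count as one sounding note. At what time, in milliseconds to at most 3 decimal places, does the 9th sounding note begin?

1. 0.0ms @ 0 + 2571.429ms (3)
2. 2571.429ms @ 3 + 321.429ms (3/8)
3. 2892.857ms @ 27/8 + 321.429ms (3/8)
4. 3214.286ms @ 15/4 + 214.286ms (1/4)
5. 3428.571ms @ 4 + 1714.286ms (2)
6. 5142.857ms @ 6 + 2204.082ms (18/7)
7. 7346.939ms @ 60/7 + 489.796ms (4/7)
8. 7836.735ms @ 64/7 + 489.796ms (4/7)
9. 8326.531ms @ 68/7 + 489.796ms (4/7)
10. 8816.327ms @ 72/7 + 979.592ms (8/7)
11. 9795.918ms @ 80/7 + 489.796ms (4/7)
12. 10285.714ms @ 12 + 2571.429ms (3)
13. 12857.143ms @ 15 + 285.714ms (1/3)
14. 13142.857ms @ 46/3 + 285.714ms (1/3)
15. 13428.571ms @ 47/3 + 285.714ms (1/3)

note 9 onset = 68/7b = 8326.531ms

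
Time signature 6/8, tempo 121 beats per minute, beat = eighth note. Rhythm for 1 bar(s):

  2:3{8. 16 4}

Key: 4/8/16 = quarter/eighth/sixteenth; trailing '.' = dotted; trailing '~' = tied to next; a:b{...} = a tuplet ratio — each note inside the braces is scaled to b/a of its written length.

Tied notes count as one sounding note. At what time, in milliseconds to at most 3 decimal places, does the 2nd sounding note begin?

1. 0.0ms @ 0 + 1115.702ms (9/4)
2. 1115.702ms @ 9/4 + 371.901ms (3/4)
3. 1487.603ms @ 3 + 1487.603ms (3)

note 2 onset = 9/4b = 1115.702ms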